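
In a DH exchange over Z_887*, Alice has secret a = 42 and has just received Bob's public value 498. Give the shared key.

172

Shared key K = 498^42 mod 887.
498^1 ≡ 498 (mod 887)
498^2 = (498^1)^2 ≡ 498^2 = 248004 ≡ 531 (mod 887)
498^4 = (498^2)^2 ≡ 531^2 = 281961 ≡ 782 (mod 887)
498^8 = (498^4)^2 ≡ 782^2 = 611524 ≡ 381 (mod 887)
498^16 = (498^8)^2 ≡ 381^2 = 145161 ≡ 580 (mod 887)
498^32 = (498^16)^2 ≡ 580^2 = 336400 ≡ 227 (mod 887)
498^42 = 498^32 · 498^8 · 498^2 ≡ 227 · 381 · 531 ≡ 172 (mod 887).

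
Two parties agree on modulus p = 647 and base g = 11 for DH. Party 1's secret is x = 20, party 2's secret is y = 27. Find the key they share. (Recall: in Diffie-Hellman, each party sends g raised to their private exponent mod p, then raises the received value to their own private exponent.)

Party 2 sends B = g^y mod p = 11^27 mod 647.
11^1 ≡ 11 (mod 647)
11^2 = (11^1)^2 ≡ 11^2 = 121 ≡ 121 (mod 647)
11^4 = (11^2)^2 ≡ 121^2 = 14641 ≡ 407 (mod 647)
11^8 = (11^4)^2 ≡ 407^2 = 165649 ≡ 17 (mod 647)
11^16 = (11^8)^2 ≡ 17^2 = 289 ≡ 289 (mod 647)
11^27 = 11^16 · 11^8 · 11^2 · 11^1 ≡ 289 · 17 · 121 · 11 ≡ 621 (mod 647).
So B = 621. Party 1 then computes K = B^x mod p = 621^20 mod 647.
621^1 ≡ 621 (mod 647)
621^2 = (621^1)^2 ≡ 621^2 = 385641 ≡ 29 (mod 647)
621^4 = (621^2)^2 ≡ 29^2 = 841 ≡ 194 (mod 647)
621^8 = (621^4)^2 ≡ 194^2 = 37636 ≡ 110 (mod 647)
621^16 = (621^8)^2 ≡ 110^2 = 12100 ≡ 454 (mod 647)
621^20 = 621^16 · 621^4 ≡ 454 · 194 ≡ 84 (mod 647).

84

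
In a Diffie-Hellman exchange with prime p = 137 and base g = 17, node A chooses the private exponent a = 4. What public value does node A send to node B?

Public value = 17^4 (mod 137).
17^1 ≡ 17 (mod 137)
17^2 = (17^1)^2 ≡ 17^2 = 289 ≡ 15 (mod 137)
17^4 = (17^2)^2 ≡ 15^2 = 225 ≡ 88 (mod 137)

88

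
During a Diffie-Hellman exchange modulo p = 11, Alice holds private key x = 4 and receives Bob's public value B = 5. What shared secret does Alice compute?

Shared key K = 5^4 mod 11.
5^1 ≡ 5 (mod 11)
5^2 = (5^1)^2 ≡ 5^2 = 25 ≡ 3 (mod 11)
5^4 = (5^2)^2 ≡ 3^2 = 9 ≡ 9 (mod 11)

9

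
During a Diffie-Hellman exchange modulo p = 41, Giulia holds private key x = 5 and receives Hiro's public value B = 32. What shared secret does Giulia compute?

Shared key K = 32^5 mod 41.
32^1 ≡ 32 (mod 41)
32^2 = (32^1)^2 ≡ 32^2 = 1024 ≡ 40 (mod 41)
32^4 = (32^2)^2 ≡ 40^2 = 1600 ≡ 1 (mod 41)
32^5 = 32^4 · 32^1 ≡ 1 · 32 ≡ 32 (mod 41).

32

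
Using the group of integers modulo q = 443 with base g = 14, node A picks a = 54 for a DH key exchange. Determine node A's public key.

Public value = 14^54 (mod 443).
14^1 ≡ 14 (mod 443)
14^2 = (14^1)^2 ≡ 14^2 = 196 ≡ 196 (mod 443)
14^4 = (14^2)^2 ≡ 196^2 = 38416 ≡ 318 (mod 443)
14^8 = (14^4)^2 ≡ 318^2 = 101124 ≡ 120 (mod 443)
14^16 = (14^8)^2 ≡ 120^2 = 14400 ≡ 224 (mod 443)
14^32 = (14^16)^2 ≡ 224^2 = 50176 ≡ 117 (mod 443)
14^54 = 14^32 · 14^16 · 14^4 · 14^2 ≡ 117 · 224 · 318 · 196 ≡ 161 (mod 443).

161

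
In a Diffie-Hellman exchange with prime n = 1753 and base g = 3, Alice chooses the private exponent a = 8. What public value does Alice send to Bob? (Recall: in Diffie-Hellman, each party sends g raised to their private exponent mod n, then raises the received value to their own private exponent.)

Public value = 3^8 mod 1753.
3^1 ≡ 3 (mod 1753)
3^2 = (3^1)^2 ≡ 3^2 = 9 ≡ 9 (mod 1753)
3^4 = (3^2)^2 ≡ 9^2 = 81 ≡ 81 (mod 1753)
3^8 = (3^4)^2 ≡ 81^2 = 6561 ≡ 1302 (mod 1753)

1302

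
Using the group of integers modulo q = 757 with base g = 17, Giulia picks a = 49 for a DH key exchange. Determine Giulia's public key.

30

Public value = 17^{49} \pmod{757}.
17^1 ≡ 17 (mod 757)
17^2 = (17^1)^2 ≡ 17^2 = 289 ≡ 289 (mod 757)
17^4 = (17^2)^2 ≡ 289^2 = 83521 ≡ 251 (mod 757)
17^8 = (17^4)^2 ≡ 251^2 = 63001 ≡ 170 (mod 757)
17^16 = (17^8)^2 ≡ 170^2 = 28900 ≡ 134 (mod 757)
17^32 = (17^16)^2 ≡ 134^2 = 17956 ≡ 545 (mod 757)
17^49 = 17^32 · 17^16 · 17^1 ≡ 545 · 134 · 17 ≡ 30 (mod 757).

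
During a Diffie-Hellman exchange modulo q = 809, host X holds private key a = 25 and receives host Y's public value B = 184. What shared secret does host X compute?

Shared key K = 184^25 mod 809.
184^1 ≡ 184 (mod 809)
184^2 = (184^1)^2 ≡ 184^2 = 33856 ≡ 687 (mod 809)
184^4 = (184^2)^2 ≡ 687^2 = 471969 ≡ 322 (mod 809)
184^8 = (184^4)^2 ≡ 322^2 = 103684 ≡ 132 (mod 809)
184^16 = (184^8)^2 ≡ 132^2 = 17424 ≡ 435 (mod 809)
184^25 = 184^16 · 184^8 · 184^1 ≡ 435 · 132 · 184 ≡ 549 (mod 809).

549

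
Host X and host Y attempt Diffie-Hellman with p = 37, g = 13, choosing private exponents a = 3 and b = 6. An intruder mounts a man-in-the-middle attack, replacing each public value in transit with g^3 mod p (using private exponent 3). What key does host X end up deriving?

Host X receives an intruder's public value M = 13^3 mod 37 instead of the honest one.
13^1 ≡ 13 (mod 37)
13^2 = (13^1)^2 ≡ 13^2 = 169 ≡ 21 (mod 37)
13^3 = 13^2 · 13^1 ≡ 21 · 13 ≡ 14 (mod 37).
So M = 14. Host X computes K = M^3 mod 37.
14^1 ≡ 14 (mod 37)
14^2 = (14^1)^2 ≡ 14^2 = 196 ≡ 11 (mod 37)
14^3 = 14^2 · 14^1 ≡ 11 · 14 ≡ 6 (mod 37).

6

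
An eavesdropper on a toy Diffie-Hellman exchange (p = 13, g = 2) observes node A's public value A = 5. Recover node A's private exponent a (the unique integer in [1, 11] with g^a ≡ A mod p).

Try successive powers of 2 modulo 13:
2^1 ≡ 2
2^2 ≡ 4
2^3 ≡ 8
2^4 ≡ 3
2^5 ≡ 6
2^6 ≡ 12
2^7 ≡ 11
2^8 ≡ 9
2^9 ≡ 5
Found: a = 9.

9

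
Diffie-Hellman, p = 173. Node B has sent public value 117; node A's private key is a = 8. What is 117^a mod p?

14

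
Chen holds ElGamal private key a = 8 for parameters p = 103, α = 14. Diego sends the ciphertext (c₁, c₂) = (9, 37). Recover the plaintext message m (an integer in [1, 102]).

95

Shared mask s = c₁^a mod p = 9^8 mod 103.
9^1 ≡ 9 (mod 103)
9^2 = (9^1)^2 ≡ 9^2 = 81 ≡ 81 (mod 103)
9^4 = (9^2)^2 ≡ 81^2 = 6561 ≡ 72 (mod 103)
9^8 = (9^4)^2 ≡ 72^2 = 5184 ≡ 34 (mod 103)
So s = 34; s⁻¹ ≡ 100 (mod 103).
m = c₂ · s⁻¹ mod 103 = 37 · 100 mod 103 = 95.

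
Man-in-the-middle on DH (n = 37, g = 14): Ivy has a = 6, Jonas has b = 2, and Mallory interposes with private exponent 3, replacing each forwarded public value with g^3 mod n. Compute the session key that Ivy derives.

36

Ivy receives Mallory's public value M = 14^3 mod 37 instead of the honest one.
14^1 ≡ 14 (mod 37)
14^2 = (14^1)^2 ≡ 14^2 = 196 ≡ 11 (mod 37)
14^3 = 14^2 · 14^1 ≡ 11 · 14 ≡ 6 (mod 37).
So M = 6. Ivy computes K = M^6 mod 37.
6^1 ≡ 6 (mod 37)
6^2 = (6^1)^2 ≡ 6^2 = 36 ≡ 36 (mod 37)
6^4 = (6^2)^2 ≡ 36^2 = 1296 ≡ 1 (mod 37)
6^6 = 6^4 · 6^2 ≡ 1 · 36 ≡ 36 (mod 37).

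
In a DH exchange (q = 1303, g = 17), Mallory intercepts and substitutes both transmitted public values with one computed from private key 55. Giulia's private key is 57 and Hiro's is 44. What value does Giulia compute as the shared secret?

Giulia receives Mallory's public value M = 17^55 mod 1303 instead of the honest one.
17^1 ≡ 17 (mod 1303)
17^2 = (17^1)^2 ≡ 17^2 = 289 ≡ 289 (mod 1303)
17^4 = (17^2)^2 ≡ 289^2 = 83521 ≡ 129 (mod 1303)
17^8 = (17^4)^2 ≡ 129^2 = 16641 ≡ 1005 (mod 1303)
17^16 = (17^8)^2 ≡ 1005^2 = 1010025 ≡ 200 (mod 1303)
17^32 = (17^16)^2 ≡ 200^2 = 40000 ≡ 910 (mod 1303)
17^55 = 17^32 · 17^16 · 17^4 · 17^2 · 17^1 ≡ 910 · 200 · 129 · 289 · 17 ≡ 924 (mod 1303).
So M = 924. Giulia computes K = M^57 mod 1303.
924^1 ≡ 924 (mod 1303)
924^2 = (924^1)^2 ≡ 924^2 = 853776 ≡ 311 (mod 1303)
924^4 = (924^2)^2 ≡ 311^2 = 96721 ≡ 299 (mod 1303)
924^8 = (924^4)^2 ≡ 299^2 = 89401 ≡ 797 (mod 1303)
924^16 = (924^8)^2 ≡ 797^2 = 635209 ≡ 648 (mod 1303)
924^32 = (924^16)^2 ≡ 648^2 = 419904 ≡ 338 (mod 1303)
924^57 = 924^32 · 924^16 · 924^8 · 924^1 ≡ 338 · 648 · 797 · 924 ≡ 597 (mod 1303).

597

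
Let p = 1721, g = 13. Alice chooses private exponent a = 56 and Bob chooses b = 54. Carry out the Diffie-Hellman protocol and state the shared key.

1520

Alice sends A = g^a mod p = 13^56 mod 1721.
13^1 ≡ 13 (mod 1721)
13^2 = (13^1)^2 ≡ 13^2 = 169 ≡ 169 (mod 1721)
13^4 = (13^2)^2 ≡ 169^2 = 28561 ≡ 1025 (mod 1721)
13^8 = (13^4)^2 ≡ 1025^2 = 1050625 ≡ 815 (mod 1721)
13^16 = (13^8)^2 ≡ 815^2 = 664225 ≡ 1640 (mod 1721)
13^32 = (13^16)^2 ≡ 1640^2 = 2689600 ≡ 1398 (mod 1721)
13^56 = 13^32 · 13^16 · 13^8 ≡ 1398 · 1640 · 815 ≡ 1376 (mod 1721).
So A = 1376. Bob then computes K = A^b mod p = 1376^54 mod 1721.
1376^1 ≡ 1376 (mod 1721)
1376^2 = (1376^1)^2 ≡ 1376^2 = 1893376 ≡ 276 (mod 1721)
1376^4 = (1376^2)^2 ≡ 276^2 = 76176 ≡ 452 (mod 1721)
1376^8 = (1376^4)^2 ≡ 452^2 = 204304 ≡ 1226 (mod 1721)
1376^16 = (1376^8)^2 ≡ 1226^2 = 1503076 ≡ 643 (mod 1721)
1376^32 = (1376^16)^2 ≡ 643^2 = 413449 ≡ 409 (mod 1721)
1376^54 = 1376^32 · 1376^16 · 1376^4 · 1376^2 ≡ 409 · 643 · 452 · 276 ≡ 1520 (mod 1721).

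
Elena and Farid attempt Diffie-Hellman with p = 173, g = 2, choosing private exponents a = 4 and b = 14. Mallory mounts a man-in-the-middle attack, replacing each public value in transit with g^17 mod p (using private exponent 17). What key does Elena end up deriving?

60

Elena receives Mallory's public value M = 2^17 mod 173 instead of the honest one.
2^1 ≡ 2 (mod 173)
2^2 = (2^1)^2 ≡ 2^2 = 4 ≡ 4 (mod 173)
2^4 = (2^2)^2 ≡ 4^2 = 16 ≡ 16 (mod 173)
2^8 = (2^4)^2 ≡ 16^2 = 256 ≡ 83 (mod 173)
2^16 = (2^8)^2 ≡ 83^2 = 6889 ≡ 142 (mod 173)
2^17 = 2^16 · 2^1 ≡ 142 · 2 ≡ 111 (mod 173).
So M = 111. Elena computes K = M^4 mod 173.
111^1 ≡ 111 (mod 173)
111^2 = (111^1)^2 ≡ 111^2 = 12321 ≡ 38 (mod 173)
111^4 = (111^2)^2 ≡ 38^2 = 1444 ≡ 60 (mod 173)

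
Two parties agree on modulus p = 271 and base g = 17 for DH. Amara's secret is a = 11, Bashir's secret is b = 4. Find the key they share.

Bashir sends B = g^b mod p = 17^4 mod 271.
17^1 ≡ 17 (mod 271)
17^2 = (17^1)^2 ≡ 17^2 = 289 ≡ 18 (mod 271)
17^4 = (17^2)^2 ≡ 18^2 = 324 ≡ 53 (mod 271)
So B = 53. Amara then computes K = B^a mod p = 53^11 mod 271.
53^1 ≡ 53 (mod 271)
53^2 = (53^1)^2 ≡ 53^2 = 2809 ≡ 99 (mod 271)
53^4 = (53^2)^2 ≡ 99^2 = 9801 ≡ 45 (mod 271)
53^8 = (53^4)^2 ≡ 45^2 = 2025 ≡ 128 (mod 271)
53^11 = 53^8 · 53^2 · 53^1 ≡ 128 · 99 · 53 ≡ 78 (mod 271).

78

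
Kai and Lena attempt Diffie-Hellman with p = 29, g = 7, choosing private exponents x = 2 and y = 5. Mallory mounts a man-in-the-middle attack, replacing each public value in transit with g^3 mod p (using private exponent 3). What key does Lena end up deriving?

Lena receives Mallory's public value M = 7^3 mod 29 instead of the honest one.
7^1 ≡ 7 (mod 29)
7^2 = (7^1)^2 ≡ 7^2 = 49 ≡ 20 (mod 29)
7^3 = 7^2 · 7^1 ≡ 20 · 7 ≡ 24 (mod 29).
So M = 24. Lena computes K = M^5 mod 29.
24^1 ≡ 24 (mod 29)
24^2 = (24^1)^2 ≡ 24^2 = 576 ≡ 25 (mod 29)
24^4 = (24^2)^2 ≡ 25^2 = 625 ≡ 16 (mod 29)
24^5 = 24^4 · 24^1 ≡ 16 · 24 ≡ 7 (mod 29).

7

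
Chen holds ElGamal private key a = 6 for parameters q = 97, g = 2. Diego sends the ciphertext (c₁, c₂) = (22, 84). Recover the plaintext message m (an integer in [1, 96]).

13

Shared mask s = c₁^a mod q = 22^6 mod 97.
22^1 ≡ 22 (mod 97)
22^2 = (22^1)^2 ≡ 22^2 = 484 ≡ 96 (mod 97)
22^4 = (22^2)^2 ≡ 96^2 = 9216 ≡ 1 (mod 97)
22^6 = 22^4 · 22^2 ≡ 1 · 96 ≡ 96 (mod 97).
So s = 96; s⁻¹ ≡ 96 (mod 97).
m = c₂ · s⁻¹ mod 97 = 84 · 96 mod 97 = 13.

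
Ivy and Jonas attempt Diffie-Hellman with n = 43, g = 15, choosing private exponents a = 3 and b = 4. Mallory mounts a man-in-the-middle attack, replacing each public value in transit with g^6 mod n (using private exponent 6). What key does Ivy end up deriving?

Ivy receives Mallory's public value M = 15^6 mod 43 instead of the honest one.
15^1 ≡ 15 (mod 43)
15^2 = (15^1)^2 ≡ 15^2 = 225 ≡ 10 (mod 43)
15^4 = (15^2)^2 ≡ 10^2 = 100 ≡ 14 (mod 43)
15^6 = 15^4 · 15^2 ≡ 14 · 10 ≡ 11 (mod 43).
So M = 11. Ivy computes K = M^3 mod 43.
11^1 ≡ 11 (mod 43)
11^2 = (11^1)^2 ≡ 11^2 = 121 ≡ 35 (mod 43)
11^3 = 11^2 · 11^1 ≡ 35 · 11 ≡ 41 (mod 43).

41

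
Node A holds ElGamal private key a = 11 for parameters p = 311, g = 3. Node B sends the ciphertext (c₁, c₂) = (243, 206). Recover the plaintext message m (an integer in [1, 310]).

142

Shared mask s = c₁^a mod p = 243^11 mod 311.
243^1 ≡ 243 (mod 311)
243^2 = (243^1)^2 ≡ 243^2 = 59049 ≡ 270 (mod 311)
243^4 = (243^2)^2 ≡ 270^2 = 72900 ≡ 126 (mod 311)
243^8 = (243^4)^2 ≡ 126^2 = 15876 ≡ 15 (mod 311)
243^11 = 243^8 · 243^2 · 243^1 ≡ 15 · 270 · 243 ≡ 146 (mod 311).
So s = 146; s⁻¹ ≡ 49 (mod 311).
m = c₂ · s⁻¹ mod 311 = 206 · 49 mod 311 = 142.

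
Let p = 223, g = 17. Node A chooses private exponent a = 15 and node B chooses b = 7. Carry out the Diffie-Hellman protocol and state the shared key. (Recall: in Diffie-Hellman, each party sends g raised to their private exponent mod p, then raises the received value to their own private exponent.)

132

Node B sends B = g^b mod p = 17^7 mod 223.
17^1 ≡ 17 (mod 223)
17^2 = (17^1)^2 ≡ 17^2 = 289 ≡ 66 (mod 223)
17^4 = (17^2)^2 ≡ 66^2 = 4356 ≡ 119 (mod 223)
17^7 = 17^4 · 17^2 · 17^1 ≡ 119 · 66 · 17 ≡ 164 (mod 223).
So B = 164. Node A then computes K = B^a mod p = 164^15 mod 223.
164^1 ≡ 164 (mod 223)
164^2 = (164^1)^2 ≡ 164^2 = 26896 ≡ 136 (mod 223)
164^4 = (164^2)^2 ≡ 136^2 = 18496 ≡ 210 (mod 223)
164^8 = (164^4)^2 ≡ 210^2 = 44100 ≡ 169 (mod 223)
164^15 = 164^8 · 164^4 · 164^2 · 164^1 ≡ 169 · 210 · 136 · 164 ≡ 132 (mod 223).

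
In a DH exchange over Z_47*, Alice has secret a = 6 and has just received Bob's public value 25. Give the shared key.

18

Shared key K = 25^6 mod 47.
25^1 ≡ 25 (mod 47)
25^2 = (25^1)^2 ≡ 25^2 = 625 ≡ 14 (mod 47)
25^4 = (25^2)^2 ≡ 14^2 = 196 ≡ 8 (mod 47)
25^6 = 25^4 · 25^2 ≡ 8 · 14 ≡ 18 (mod 47).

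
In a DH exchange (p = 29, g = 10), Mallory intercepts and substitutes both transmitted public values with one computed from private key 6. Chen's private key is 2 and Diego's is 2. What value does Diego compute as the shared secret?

Diego receives Mallory's public value M = 10^6 mod 29 instead of the honest one.
10^1 ≡ 10 (mod 29)
10^2 = (10^1)^2 ≡ 10^2 = 100 ≡ 13 (mod 29)
10^4 = (10^2)^2 ≡ 13^2 = 169 ≡ 24 (mod 29)
10^6 = 10^4 · 10^2 ≡ 24 · 13 ≡ 22 (mod 29).
So M = 22. Diego computes K = M^2 mod 29.
22^1 ≡ 22 (mod 29)
22^2 = (22^1)^2 ≡ 22^2 = 484 ≡ 20 (mod 29)

20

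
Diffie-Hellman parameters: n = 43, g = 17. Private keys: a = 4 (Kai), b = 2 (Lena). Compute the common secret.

10

Kai sends A = g^a mod n = 17^4 mod 43.
17^1 ≡ 17 (mod 43)
17^2 = (17^1)^2 ≡ 17^2 = 289 ≡ 31 (mod 43)
17^4 = (17^2)^2 ≡ 31^2 = 961 ≡ 15 (mod 43)
So A = 15. Lena then computes K = A^b mod n = 15^2 mod 43.
15^1 ≡ 15 (mod 43)
15^2 = (15^1)^2 ≡ 15^2 = 225 ≡ 10 (mod 43)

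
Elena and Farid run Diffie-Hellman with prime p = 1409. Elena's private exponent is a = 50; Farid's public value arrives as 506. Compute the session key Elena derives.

642

Shared key K = 506^50 mod 1409.
506^1 ≡ 506 (mod 1409)
506^2 = (506^1)^2 ≡ 506^2 = 256036 ≡ 1007 (mod 1409)
506^4 = (506^2)^2 ≡ 1007^2 = 1014049 ≡ 978 (mod 1409)
506^8 = (506^4)^2 ≡ 978^2 = 956484 ≡ 1182 (mod 1409)
506^16 = (506^8)^2 ≡ 1182^2 = 1397124 ≡ 805 (mod 1409)
506^32 = (506^16)^2 ≡ 805^2 = 648025 ≡ 1294 (mod 1409)
506^50 = 506^32 · 506^16 · 506^2 ≡ 1294 · 805 · 1007 ≡ 642 (mod 1409).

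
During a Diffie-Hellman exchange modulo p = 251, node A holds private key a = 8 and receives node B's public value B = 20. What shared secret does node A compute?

219

Shared key K = 20^8 mod 251.
20^1 ≡ 20 (mod 251)
20^2 = (20^1)^2 ≡ 20^2 = 400 ≡ 149 (mod 251)
20^4 = (20^2)^2 ≡ 149^2 = 22201 ≡ 113 (mod 251)
20^8 = (20^4)^2 ≡ 113^2 = 12769 ≡ 219 (mod 251)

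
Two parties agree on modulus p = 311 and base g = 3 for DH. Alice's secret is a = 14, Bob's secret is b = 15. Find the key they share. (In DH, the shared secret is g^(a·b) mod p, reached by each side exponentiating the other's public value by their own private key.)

Alice sends A = g^a mod p = 3^14 mod 311.
3^1 ≡ 3 (mod 311)
3^2 = (3^1)^2 ≡ 3^2 = 9 ≡ 9 (mod 311)
3^4 = (3^2)^2 ≡ 9^2 = 81 ≡ 81 (mod 311)
3^8 = (3^4)^2 ≡ 81^2 = 6561 ≡ 30 (mod 311)
3^14 = 3^8 · 3^4 · 3^2 ≡ 30 · 81 · 9 ≡ 100 (mod 311).
So A = 100. Bob then computes K = A^b mod p = 100^15 mod 311.
100^1 ≡ 100 (mod 311)
100^2 = (100^1)^2 ≡ 100^2 = 10000 ≡ 48 (mod 311)
100^4 = (100^2)^2 ≡ 48^2 = 2304 ≡ 127 (mod 311)
100^8 = (100^4)^2 ≡ 127^2 = 16129 ≡ 268 (mod 311)
100^15 = 100^8 · 100^4 · 100^2 · 100^1 ≡ 268 · 127 · 48 · 100 ≡ 146 (mod 311).

146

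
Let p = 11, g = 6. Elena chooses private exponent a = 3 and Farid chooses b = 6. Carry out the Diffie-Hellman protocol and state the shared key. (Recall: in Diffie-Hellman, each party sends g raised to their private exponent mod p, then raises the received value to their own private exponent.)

4

Elena sends A = g^a mod p = 6^3 mod 11.
6^1 ≡ 6 (mod 11)
6^2 = (6^1)^2 ≡ 6^2 = 36 ≡ 3 (mod 11)
6^3 = 6^2 · 6^1 ≡ 3 · 6 ≡ 7 (mod 11).
So A = 7. Farid then computes K = A^b mod p = 7^6 mod 11.
7^1 ≡ 7 (mod 11)
7^2 = (7^1)^2 ≡ 7^2 = 49 ≡ 5 (mod 11)
7^4 = (7^2)^2 ≡ 5^2 = 25 ≡ 3 (mod 11)
7^6 = 7^4 · 7^2 ≡ 3 · 5 ≡ 4 (mod 11).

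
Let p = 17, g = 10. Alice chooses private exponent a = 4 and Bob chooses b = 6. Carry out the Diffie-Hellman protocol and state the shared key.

16

Alice sends A = g^a mod p = 10^4 mod 17.
10^1 ≡ 10 (mod 17)
10^2 = (10^1)^2 ≡ 10^2 = 100 ≡ 15 (mod 17)
10^4 = (10^2)^2 ≡ 15^2 = 225 ≡ 4 (mod 17)
So A = 4. Bob then computes K = A^b mod p = 4^6 mod 17.
4^1 ≡ 4 (mod 17)
4^2 = (4^1)^2 ≡ 4^2 = 16 ≡ 16 (mod 17)
4^4 = (4^2)^2 ≡ 16^2 = 256 ≡ 1 (mod 17)
4^6 = 4^4 · 4^2 ≡ 1 · 16 ≡ 16 (mod 17).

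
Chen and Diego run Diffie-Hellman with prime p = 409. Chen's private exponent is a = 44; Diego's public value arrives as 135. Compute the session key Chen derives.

Shared key K = 135^44 mod 409.
135^1 ≡ 135 (mod 409)
135^2 = (135^1)^2 ≡ 135^2 = 18225 ≡ 229 (mod 409)
135^4 = (135^2)^2 ≡ 229^2 = 52441 ≡ 89 (mod 409)
135^8 = (135^4)^2 ≡ 89^2 = 7921 ≡ 150 (mod 409)
135^16 = (135^8)^2 ≡ 150^2 = 22500 ≡ 5 (mod 409)
135^32 = (135^16)^2 ≡ 5^2 = 25 ≡ 25 (mod 409)
135^44 = 135^32 · 135^8 · 135^4 ≡ 25 · 150 · 89 ≡ 6 (mod 409).

6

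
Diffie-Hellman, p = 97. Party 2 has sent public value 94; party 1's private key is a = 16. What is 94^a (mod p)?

Shared key K = 94^16 mod 97.
94^1 ≡ 94 (mod 97)
94^2 = (94^1)^2 ≡ 94^2 = 8836 ≡ 9 (mod 97)
94^4 = (94^2)^2 ≡ 9^2 = 81 ≡ 81 (mod 97)
94^8 = (94^4)^2 ≡ 81^2 = 6561 ≡ 62 (mod 97)
94^16 = (94^8)^2 ≡ 62^2 = 3844 ≡ 61 (mod 97)

61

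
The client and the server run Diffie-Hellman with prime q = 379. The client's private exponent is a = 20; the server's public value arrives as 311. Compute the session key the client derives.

Shared key K = 311^20 mod 379.
311^1 ≡ 311 (mod 379)
311^2 = (311^1)^2 ≡ 311^2 = 96721 ≡ 76 (mod 379)
311^4 = (311^2)^2 ≡ 76^2 = 5776 ≡ 91 (mod 379)
311^8 = (311^4)^2 ≡ 91^2 = 8281 ≡ 322 (mod 379)
311^16 = (311^8)^2 ≡ 322^2 = 103684 ≡ 217 (mod 379)
311^20 = 311^16 · 311^4 ≡ 217 · 91 ≡ 39 (mod 379).

39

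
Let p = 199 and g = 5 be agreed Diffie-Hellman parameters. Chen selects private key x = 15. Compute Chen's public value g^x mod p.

188

Public value = 5^15 mod 199.
5^1 ≡ 5 (mod 199)
5^2 = (5^1)^2 ≡ 5^2 = 25 ≡ 25 (mod 199)
5^4 = (5^2)^2 ≡ 25^2 = 625 ≡ 28 (mod 199)
5^8 = (5^4)^2 ≡ 28^2 = 784 ≡ 187 (mod 199)
5^15 = 5^8 · 5^4 · 5^2 · 5^1 ≡ 187 · 28 · 25 · 5 ≡ 188 (mod 199).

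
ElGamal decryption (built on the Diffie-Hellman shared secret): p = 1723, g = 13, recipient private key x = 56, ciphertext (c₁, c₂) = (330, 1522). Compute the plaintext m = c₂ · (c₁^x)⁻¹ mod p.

Shared mask s = c₁^x mod p = 330^56 mod 1723.
330^1 ≡ 330 (mod 1723)
330^2 = (330^1)^2 ≡ 330^2 = 108900 ≡ 351 (mod 1723)
330^4 = (330^2)^2 ≡ 351^2 = 123201 ≡ 868 (mod 1723)
330^8 = (330^4)^2 ≡ 868^2 = 753424 ≡ 473 (mod 1723)
330^16 = (330^8)^2 ≡ 473^2 = 223729 ≡ 1462 (mod 1723)
330^32 = (330^16)^2 ≡ 1462^2 = 2137444 ≡ 924 (mod 1723)
330^56 = 330^32 · 330^16 · 330^8 ≡ 924 · 1462 · 473 ≡ 643 (mod 1723).
So s = 643; s⁻¹ ≡ 1447 (mod 1723).
m = c₂ · s⁻¹ mod 1723 = 1522 · 1447 mod 1723 = 340.

340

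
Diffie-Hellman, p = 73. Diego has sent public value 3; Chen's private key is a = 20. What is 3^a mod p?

64

Shared key K = 3^20 mod 73.
3^1 ≡ 3 (mod 73)
3^2 = (3^1)^2 ≡ 3^2 = 9 ≡ 9 (mod 73)
3^4 = (3^2)^2 ≡ 9^2 = 81 ≡ 8 (mod 73)
3^8 = (3^4)^2 ≡ 8^2 = 64 ≡ 64 (mod 73)
3^16 = (3^8)^2 ≡ 64^2 = 4096 ≡ 8 (mod 73)
3^20 = 3^16 · 3^4 ≡ 8 · 8 ≡ 64 (mod 73).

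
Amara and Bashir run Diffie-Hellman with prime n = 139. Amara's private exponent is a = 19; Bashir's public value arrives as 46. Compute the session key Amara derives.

Shared key K = 46^19 mod 139.
46^1 ≡ 46 (mod 139)
46^2 = (46^1)^2 ≡ 46^2 = 2116 ≡ 31 (mod 139)
46^4 = (46^2)^2 ≡ 31^2 = 961 ≡ 127 (mod 139)
46^8 = (46^4)^2 ≡ 127^2 = 16129 ≡ 5 (mod 139)
46^16 = (46^8)^2 ≡ 5^2 = 25 ≡ 25 (mod 139)
46^19 = 46^16 · 46^2 · 46^1 ≡ 25 · 31 · 46 ≡ 66 (mod 139).

66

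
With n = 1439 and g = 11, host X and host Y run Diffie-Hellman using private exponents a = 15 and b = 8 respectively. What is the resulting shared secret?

303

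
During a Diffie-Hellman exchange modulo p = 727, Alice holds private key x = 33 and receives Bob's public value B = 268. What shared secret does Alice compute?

648

Shared key K = 268^33 mod 727.
268^1 ≡ 268 (mod 727)
268^2 = (268^1)^2 ≡ 268^2 = 71824 ≡ 578 (mod 727)
268^4 = (268^2)^2 ≡ 578^2 = 334084 ≡ 391 (mod 727)
268^8 = (268^4)^2 ≡ 391^2 = 152881 ≡ 211 (mod 727)
268^16 = (268^8)^2 ≡ 211^2 = 44521 ≡ 174 (mod 727)
268^32 = (268^16)^2 ≡ 174^2 = 30276 ≡ 469 (mod 727)
268^33 = 268^32 · 268^1 ≡ 469 · 268 ≡ 648 (mod 727).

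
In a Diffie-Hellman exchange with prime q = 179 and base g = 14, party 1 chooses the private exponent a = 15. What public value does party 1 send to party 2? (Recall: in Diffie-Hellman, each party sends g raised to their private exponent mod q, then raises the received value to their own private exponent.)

89

Public value = 14^15 (mod 179).
14^1 ≡ 14 (mod 179)
14^2 = (14^1)^2 ≡ 14^2 = 196 ≡ 17 (mod 179)
14^4 = (14^2)^2 ≡ 17^2 = 289 ≡ 110 (mod 179)
14^8 = (14^4)^2 ≡ 110^2 = 12100 ≡ 107 (mod 179)
14^15 = 14^8 · 14^4 · 14^2 · 14^1 ≡ 107 · 110 · 17 · 14 ≡ 89 (mod 179).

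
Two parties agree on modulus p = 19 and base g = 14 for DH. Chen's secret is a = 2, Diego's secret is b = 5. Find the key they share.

Diego sends B = g^b mod p = 14^5 mod 19.
14^1 ≡ 14 (mod 19)
14^2 = (14^1)^2 ≡ 14^2 = 196 ≡ 6 (mod 19)
14^4 = (14^2)^2 ≡ 6^2 = 36 ≡ 17 (mod 19)
14^5 = 14^4 · 14^1 ≡ 17 · 14 ≡ 10 (mod 19).
So B = 10. Chen then computes K = B^a mod p = 10^2 mod 19.
10^1 ≡ 10 (mod 19)
10^2 = (10^1)^2 ≡ 10^2 = 100 ≡ 5 (mod 19)

5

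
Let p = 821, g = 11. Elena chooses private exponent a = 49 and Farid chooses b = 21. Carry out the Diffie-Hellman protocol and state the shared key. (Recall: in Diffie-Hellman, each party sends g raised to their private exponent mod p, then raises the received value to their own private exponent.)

635

Farid sends B = g^b mod p = 11^21 mod 821.
11^1 ≡ 11 (mod 821)
11^2 = (11^1)^2 ≡ 11^2 = 121 ≡ 121 (mod 821)
11^4 = (11^2)^2 ≡ 121^2 = 14641 ≡ 684 (mod 821)
11^8 = (11^4)^2 ≡ 684^2 = 467856 ≡ 707 (mod 821)
11^16 = (11^8)^2 ≡ 707^2 = 499849 ≡ 681 (mod 821)
11^21 = 11^16 · 11^4 · 11^1 ≡ 681 · 684 · 11 ≡ 804 (mod 821).
So B = 804. Elena then computes K = B^a mod p = 804^49 mod 821.
804^1 ≡ 804 (mod 821)
804^2 = (804^1)^2 ≡ 804^2 = 646416 ≡ 289 (mod 821)
804^4 = (804^2)^2 ≡ 289^2 = 83521 ≡ 600 (mod 821)
804^8 = (804^4)^2 ≡ 600^2 = 360000 ≡ 402 (mod 821)
804^16 = (804^8)^2 ≡ 402^2 = 161604 ≡ 688 (mod 821)
804^32 = (804^16)^2 ≡ 688^2 = 473344 ≡ 448 (mod 821)
804^49 = 804^32 · 804^16 · 804^1 ≡ 448 · 688 · 804 ≡ 635 (mod 821).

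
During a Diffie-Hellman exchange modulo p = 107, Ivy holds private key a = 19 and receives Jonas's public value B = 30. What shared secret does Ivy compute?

52

Shared key K = 30^19 mod 107.
30^1 ≡ 30 (mod 107)
30^2 = (30^1)^2 ≡ 30^2 = 900 ≡ 44 (mod 107)
30^4 = (30^2)^2 ≡ 44^2 = 1936 ≡ 10 (mod 107)
30^8 = (30^4)^2 ≡ 10^2 = 100 ≡ 100 (mod 107)
30^16 = (30^8)^2 ≡ 100^2 = 10000 ≡ 49 (mod 107)
30^19 = 30^16 · 30^2 · 30^1 ≡ 49 · 44 · 30 ≡ 52 (mod 107).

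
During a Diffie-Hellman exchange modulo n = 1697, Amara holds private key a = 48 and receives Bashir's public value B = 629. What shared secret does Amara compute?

Shared key K = 629^48 mod 1697.
629^1 ≡ 629 (mod 1697)
629^2 = (629^1)^2 ≡ 629^2 = 395641 ≡ 240 (mod 1697)
629^4 = (629^2)^2 ≡ 240^2 = 57600 ≡ 1599 (mod 1697)
629^8 = (629^4)^2 ≡ 1599^2 = 2556801 ≡ 1119 (mod 1697)
629^16 = (629^8)^2 ≡ 1119^2 = 1252161 ≡ 1472 (mod 1697)
629^32 = (629^16)^2 ≡ 1472^2 = 2166784 ≡ 1412 (mod 1697)
629^48 = 629^32 · 629^16 ≡ 1412 · 1472 ≡ 1336 (mod 1697).

1336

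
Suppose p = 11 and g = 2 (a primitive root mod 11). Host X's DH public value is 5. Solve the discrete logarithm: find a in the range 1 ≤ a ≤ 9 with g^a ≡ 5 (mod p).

Try successive powers of 2 modulo 11:
2^1 ≡ 2
2^2 ≡ 4
2^3 ≡ 8
2^4 ≡ 5
Found: a = 4.

4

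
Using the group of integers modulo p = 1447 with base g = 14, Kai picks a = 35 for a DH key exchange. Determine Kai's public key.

62

Public value = 14^35 mod 1447.
14^1 ≡ 14 (mod 1447)
14^2 = (14^1)^2 ≡ 14^2 = 196 ≡ 196 (mod 1447)
14^4 = (14^2)^2 ≡ 196^2 = 38416 ≡ 794 (mod 1447)
14^8 = (14^4)^2 ≡ 794^2 = 630436 ≡ 991 (mod 1447)
14^16 = (14^8)^2 ≡ 991^2 = 982081 ≡ 1015 (mod 1447)
14^32 = (14^16)^2 ≡ 1015^2 = 1030225 ≡ 1408 (mod 1447)
14^35 = 14^32 · 14^2 · 14^1 ≡ 1408 · 196 · 14 ≡ 62 (mod 1447).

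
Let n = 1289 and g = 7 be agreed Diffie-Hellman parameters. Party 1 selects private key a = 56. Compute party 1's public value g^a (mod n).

Public value = 7^56 (mod 1289).
7^1 ≡ 7 (mod 1289)
7^2 = (7^1)^2 ≡ 7^2 = 49 ≡ 49 (mod 1289)
7^4 = (7^2)^2 ≡ 49^2 = 2401 ≡ 1112 (mod 1289)
7^8 = (7^4)^2 ≡ 1112^2 = 1236544 ≡ 393 (mod 1289)
7^16 = (7^8)^2 ≡ 393^2 = 154449 ≡ 1058 (mod 1289)
7^32 = (7^16)^2 ≡ 1058^2 = 1119364 ≡ 512 (mod 1289)
7^56 = 7^32 · 7^16 · 7^8 ≡ 512 · 1058 · 393 ≡ 444 (mod 1289).

444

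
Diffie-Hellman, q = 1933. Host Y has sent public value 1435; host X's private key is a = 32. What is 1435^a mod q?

Shared key K = 1435^32 mod 1933.
1435^1 ≡ 1435 (mod 1933)
1435^2 = (1435^1)^2 ≡ 1435^2 = 2059225 ≡ 580 (mod 1933)
1435^4 = (1435^2)^2 ≡ 580^2 = 336400 ≡ 58 (mod 1933)
1435^8 = (1435^4)^2 ≡ 58^2 = 3364 ≡ 1431 (mod 1933)
1435^16 = (1435^8)^2 ≡ 1431^2 = 2047761 ≡ 714 (mod 1933)
1435^32 = (1435^16)^2 ≡ 714^2 = 509796 ≡ 1417 (mod 1933)

1417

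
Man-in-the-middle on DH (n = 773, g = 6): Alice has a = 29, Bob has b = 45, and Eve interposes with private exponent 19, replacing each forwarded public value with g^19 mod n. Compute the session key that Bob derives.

738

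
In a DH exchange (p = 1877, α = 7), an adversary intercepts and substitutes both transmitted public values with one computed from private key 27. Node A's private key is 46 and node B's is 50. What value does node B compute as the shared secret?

Node B receives an adversary's public value M = 7^27 mod 1877 instead of the honest one.
7^1 ≡ 7 (mod 1877)
7^2 = (7^1)^2 ≡ 7^2 = 49 ≡ 49 (mod 1877)
7^4 = (7^2)^2 ≡ 49^2 = 2401 ≡ 524 (mod 1877)
7^8 = (7^4)^2 ≡ 524^2 = 274576 ≡ 534 (mod 1877)
7^16 = (7^8)^2 ≡ 534^2 = 285156 ≡ 1729 (mod 1877)
7^27 = 7^16 · 7^8 · 7^2 · 7^1 ≡ 1729 · 534 · 49 · 7 ≡ 1535 (mod 1877).
So M = 1535. Node B computes K = M^50 mod 1877.
1535^1 ≡ 1535 (mod 1877)
1535^2 = (1535^1)^2 ≡ 1535^2 = 2356225 ≡ 590 (mod 1877)
1535^4 = (1535^2)^2 ≡ 590^2 = 348100 ≡ 855 (mod 1877)
1535^8 = (1535^4)^2 ≡ 855^2 = 731025 ≡ 872 (mod 1877)
1535^16 = (1535^8)^2 ≡ 872^2 = 760384 ≡ 199 (mod 1877)
1535^32 = (1535^16)^2 ≡ 199^2 = 39601 ≡ 184 (mod 1877)
1535^50 = 1535^32 · 1535^16 · 1535^2 ≡ 184 · 199 · 590 ≡ 1047 (mod 1877).

1047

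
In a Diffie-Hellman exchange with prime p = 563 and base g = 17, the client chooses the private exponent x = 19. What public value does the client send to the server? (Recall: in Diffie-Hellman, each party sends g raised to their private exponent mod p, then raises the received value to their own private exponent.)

9

Public value = 17^19 mod 563.
17^1 ≡ 17 (mod 563)
17^2 = (17^1)^2 ≡ 17^2 = 289 ≡ 289 (mod 563)
17^4 = (17^2)^2 ≡ 289^2 = 83521 ≡ 197 (mod 563)
17^8 = (17^4)^2 ≡ 197^2 = 38809 ≡ 525 (mod 563)
17^16 = (17^8)^2 ≡ 525^2 = 275625 ≡ 318 (mod 563)
17^19 = 17^16 · 17^2 · 17^1 ≡ 318 · 289 · 17 ≡ 9 (mod 563).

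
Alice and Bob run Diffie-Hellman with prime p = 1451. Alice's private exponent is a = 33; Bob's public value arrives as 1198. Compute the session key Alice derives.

547

Shared key K = 1198^33 mod 1451.
1198^1 ≡ 1198 (mod 1451)
1198^2 = (1198^1)^2 ≡ 1198^2 = 1435204 ≡ 165 (mod 1451)
1198^4 = (1198^2)^2 ≡ 165^2 = 27225 ≡ 1107 (mod 1451)
1198^8 = (1198^4)^2 ≡ 1107^2 = 1225449 ≡ 805 (mod 1451)
1198^16 = (1198^8)^2 ≡ 805^2 = 648025 ≡ 879 (mod 1451)
1198^32 = (1198^16)^2 ≡ 879^2 = 772641 ≡ 709 (mod 1451)
1198^33 = 1198^32 · 1198^1 ≡ 709 · 1198 ≡ 547 (mod 1451).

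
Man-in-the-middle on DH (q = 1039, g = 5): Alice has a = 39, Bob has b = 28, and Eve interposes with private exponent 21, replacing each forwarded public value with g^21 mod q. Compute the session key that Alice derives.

Alice receives Eve's public value M = 5^21 mod 1039 instead of the honest one.
5^1 ≡ 5 (mod 1039)
5^2 = (5^1)^2 ≡ 5^2 = 25 ≡ 25 (mod 1039)
5^4 = (5^2)^2 ≡ 25^2 = 625 ≡ 625 (mod 1039)
5^8 = (5^4)^2 ≡ 625^2 = 390625 ≡ 1000 (mod 1039)
5^16 = (5^8)^2 ≡ 1000^2 = 1000000 ≡ 482 (mod 1039)
5^21 = 5^16 · 5^4 · 5^1 ≡ 482 · 625 · 5 ≡ 739 (mod 1039).
So M = 739. Alice computes K = M^39 mod 1039.
739^1 ≡ 739 (mod 1039)
739^2 = (739^1)^2 ≡ 739^2 = 546121 ≡ 646 (mod 1039)
739^4 = (739^2)^2 ≡ 646^2 = 417316 ≡ 677 (mod 1039)
739^8 = (739^4)^2 ≡ 677^2 = 458329 ≡ 130 (mod 1039)
739^16 = (739^8)^2 ≡ 130^2 = 16900 ≡ 276 (mod 1039)
739^32 = (739^16)^2 ≡ 276^2 = 76176 ≡ 329 (mod 1039)
739^39 = 739^32 · 739^4 · 739^2 · 739^1 ≡ 329 · 677 · 646 · 739 ≡ 654 (mod 1039).

654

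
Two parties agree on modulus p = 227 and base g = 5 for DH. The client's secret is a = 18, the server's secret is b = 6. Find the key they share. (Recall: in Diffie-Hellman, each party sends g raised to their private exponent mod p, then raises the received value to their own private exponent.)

The client sends A = g^a mod p = 5^18 mod 227.
5^1 ≡ 5 (mod 227)
5^2 = (5^1)^2 ≡ 5^2 = 25 ≡ 25 (mod 227)
5^4 = (5^2)^2 ≡ 25^2 = 625 ≡ 171 (mod 227)
5^8 = (5^4)^2 ≡ 171^2 = 29241 ≡ 185 (mod 227)
5^16 = (5^8)^2 ≡ 185^2 = 34225 ≡ 175 (mod 227)
5^18 = 5^16 · 5^2 ≡ 175 · 25 ≡ 62 (mod 227).
So A = 62. The server then computes K = A^b mod p = 62^6 mod 227.
62^1 ≡ 62 (mod 227)
62^2 = (62^1)^2 ≡ 62^2 = 3844 ≡ 212 (mod 227)
62^4 = (62^2)^2 ≡ 212^2 = 44944 ≡ 225 (mod 227)
62^6 = 62^4 · 62^2 ≡ 225 · 212 ≡ 30 (mod 227).

30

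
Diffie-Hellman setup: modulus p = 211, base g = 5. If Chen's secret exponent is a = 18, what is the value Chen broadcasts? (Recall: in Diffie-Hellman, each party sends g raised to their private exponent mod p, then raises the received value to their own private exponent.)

Public value = 5^18 mod 211.
5^1 ≡ 5 (mod 211)
5^2 = (5^1)^2 ≡ 5^2 = 25 ≡ 25 (mod 211)
5^4 = (5^2)^2 ≡ 25^2 = 625 ≡ 203 (mod 211)
5^8 = (5^4)^2 ≡ 203^2 = 41209 ≡ 64 (mod 211)
5^16 = (5^8)^2 ≡ 64^2 = 4096 ≡ 87 (mod 211)
5^18 = 5^16 · 5^2 ≡ 87 · 25 ≡ 65 (mod 211).

65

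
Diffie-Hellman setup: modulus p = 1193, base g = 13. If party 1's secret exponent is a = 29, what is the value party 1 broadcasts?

459

Public value = 13^29 mod 1193.
13^1 ≡ 13 (mod 1193)
13^2 = (13^1)^2 ≡ 13^2 = 169 ≡ 169 (mod 1193)
13^4 = (13^2)^2 ≡ 169^2 = 28561 ≡ 1122 (mod 1193)
13^8 = (13^4)^2 ≡ 1122^2 = 1258884 ≡ 269 (mod 1193)
13^16 = (13^8)^2 ≡ 269^2 = 72361 ≡ 781 (mod 1193)
13^29 = 13^16 · 13^8 · 13^4 · 13^1 ≡ 781 · 269 · 1122 · 13 ≡ 459 (mod 1193).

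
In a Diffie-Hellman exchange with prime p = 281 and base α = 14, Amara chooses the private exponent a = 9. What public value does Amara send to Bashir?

248

Public value = 14^9 mod 281.
14^1 ≡ 14 (mod 281)
14^2 = (14^1)^2 ≡ 14^2 = 196 ≡ 196 (mod 281)
14^4 = (14^2)^2 ≡ 196^2 = 38416 ≡ 200 (mod 281)
14^8 = (14^4)^2 ≡ 200^2 = 40000 ≡ 98 (mod 281)
14^9 = 14^8 · 14^1 ≡ 98 · 14 ≡ 248 (mod 281).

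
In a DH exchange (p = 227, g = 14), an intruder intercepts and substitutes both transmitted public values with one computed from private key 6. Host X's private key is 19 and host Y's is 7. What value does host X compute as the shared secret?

Host X receives an intruder's public value M = 14^6 mod 227 instead of the honest one.
14^1 ≡ 14 (mod 227)
14^2 = (14^1)^2 ≡ 14^2 = 196 ≡ 196 (mod 227)
14^4 = (14^2)^2 ≡ 196^2 = 38416 ≡ 53 (mod 227)
14^6 = 14^4 · 14^2 ≡ 53 · 196 ≡ 173 (mod 227).
So M = 173. Host X computes K = M^19 mod 227.
173^1 ≡ 173 (mod 227)
173^2 = (173^1)^2 ≡ 173^2 = 29929 ≡ 192 (mod 227)
173^4 = (173^2)^2 ≡ 192^2 = 36864 ≡ 90 (mod 227)
173^8 = (173^4)^2 ≡ 90^2 = 8100 ≡ 155 (mod 227)
173^16 = (173^8)^2 ≡ 155^2 = 24025 ≡ 190 (mod 227)
173^19 = 173^16 · 173^2 · 173^1 ≡ 190 · 192 · 173 ≡ 213 (mod 227).

213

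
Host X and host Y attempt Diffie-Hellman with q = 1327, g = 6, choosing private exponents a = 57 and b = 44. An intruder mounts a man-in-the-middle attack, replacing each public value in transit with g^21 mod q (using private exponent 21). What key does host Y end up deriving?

1100

Host Y receives an intruder's public value M = 6^21 mod 1327 instead of the honest one.
6^1 ≡ 6 (mod 1327)
6^2 = (6^1)^2 ≡ 6^2 = 36 ≡ 36 (mod 1327)
6^4 = (6^2)^2 ≡ 36^2 = 1296 ≡ 1296 (mod 1327)
6^8 = (6^4)^2 ≡ 1296^2 = 1679616 ≡ 961 (mod 1327)
6^16 = (6^8)^2 ≡ 961^2 = 923521 ≡ 1256 (mod 1327)
6^21 = 6^16 · 6^4 · 6^1 ≡ 1256 · 1296 · 6 ≡ 1263 (mod 1327).
So M = 1263. Host Y computes K = M^44 mod 1327.
1263^1 ≡ 1263 (mod 1327)
1263^2 = (1263^1)^2 ≡ 1263^2 = 1595169 ≡ 115 (mod 1327)
1263^4 = (1263^2)^2 ≡ 115^2 = 13225 ≡ 1282 (mod 1327)
1263^8 = (1263^4)^2 ≡ 1282^2 = 1643524 ≡ 698 (mod 1327)
1263^16 = (1263^8)^2 ≡ 698^2 = 487204 ≡ 195 (mod 1327)
1263^32 = (1263^16)^2 ≡ 195^2 = 38025 ≡ 869 (mod 1327)
1263^44 = 1263^32 · 1263^8 · 1263^4 ≡ 869 · 698 · 1282 ≡ 1100 (mod 1327).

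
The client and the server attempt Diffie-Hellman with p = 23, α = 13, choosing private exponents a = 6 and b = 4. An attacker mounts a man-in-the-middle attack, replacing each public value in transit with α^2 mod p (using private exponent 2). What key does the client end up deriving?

The client receives an attacker's public value M = 13^2 mod 23 instead of the honest one.
13^1 ≡ 13 (mod 23)
13^2 = (13^1)^2 ≡ 13^2 = 169 ≡ 8 (mod 23)
So M = 8. The client computes K = M^6 mod 23.
8^1 ≡ 8 (mod 23)
8^2 = (8^1)^2 ≡ 8^2 = 64 ≡ 18 (mod 23)
8^4 = (8^2)^2 ≡ 18^2 = 324 ≡ 2 (mod 23)
8^6 = 8^4 · 8^2 ≡ 2 · 18 ≡ 13 (mod 23).

13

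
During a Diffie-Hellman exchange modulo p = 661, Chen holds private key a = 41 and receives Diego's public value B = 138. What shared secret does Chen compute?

Shared key K = 138^41 mod 661.
138^1 ≡ 138 (mod 661)
138^2 = (138^1)^2 ≡ 138^2 = 19044 ≡ 536 (mod 661)
138^4 = (138^2)^2 ≡ 536^2 = 287296 ≡ 422 (mod 661)
138^8 = (138^4)^2 ≡ 422^2 = 178084 ≡ 275 (mod 661)
138^16 = (138^8)^2 ≡ 275^2 = 75625 ≡ 271 (mod 661)
138^32 = (138^16)^2 ≡ 271^2 = 73441 ≡ 70 (mod 661)
138^41 = 138^32 · 138^8 · 138^1 ≡ 70 · 275 · 138 ≡ 602 (mod 661).

602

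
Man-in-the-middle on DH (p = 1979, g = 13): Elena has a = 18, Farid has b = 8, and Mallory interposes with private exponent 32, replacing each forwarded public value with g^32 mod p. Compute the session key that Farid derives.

Farid receives Mallory's public value M = 13^32 mod 1979 instead of the honest one.
13^1 ≡ 13 (mod 1979)
13^2 = (13^1)^2 ≡ 13^2 = 169 ≡ 169 (mod 1979)
13^4 = (13^2)^2 ≡ 169^2 = 28561 ≡ 855 (mod 1979)
13^8 = (13^4)^2 ≡ 855^2 = 731025 ≡ 774 (mod 1979)
13^16 = (13^8)^2 ≡ 774^2 = 599076 ≡ 1418 (mod 1979)
13^32 = (13^16)^2 ≡ 1418^2 = 2010724 ≡ 60 (mod 1979)
So M = 60. Farid computes K = M^8 mod 1979.
60^1 ≡ 60 (mod 1979)
60^2 = (60^1)^2 ≡ 60^2 = 3600 ≡ 1621 (mod 1979)
60^4 = (60^2)^2 ≡ 1621^2 = 2627641 ≡ 1508 (mod 1979)
60^8 = (60^4)^2 ≡ 1508^2 = 2274064 ≡ 193 (mod 1979)

193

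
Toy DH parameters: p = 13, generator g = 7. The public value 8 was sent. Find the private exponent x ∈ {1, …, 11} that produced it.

9

Try successive powers of 7 modulo 13:
7^1 ≡ 7
7^2 ≡ 10
7^3 ≡ 5
7^4 ≡ 9
7^5 ≡ 11
7^6 ≡ 12
7^7 ≡ 6
7^8 ≡ 3
7^9 ≡ 8
Found: x = 9.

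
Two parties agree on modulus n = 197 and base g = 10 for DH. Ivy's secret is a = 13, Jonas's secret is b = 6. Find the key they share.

34

Jonas sends B = g^b mod n = 10^6 mod 197.
10^1 ≡ 10 (mod 197)
10^2 = (10^1)^2 ≡ 10^2 = 100 ≡ 100 (mod 197)
10^4 = (10^2)^2 ≡ 100^2 = 10000 ≡ 150 (mod 197)
10^6 = 10^4 · 10^2 ≡ 150 · 100 ≡ 28 (mod 197).
So B = 28. Ivy then computes K = B^a mod n = 28^13 mod 197.
28^1 ≡ 28 (mod 197)
28^2 = (28^1)^2 ≡ 28^2 = 784 ≡ 193 (mod 197)
28^4 = (28^2)^2 ≡ 193^2 = 37249 ≡ 16 (mod 197)
28^8 = (28^4)^2 ≡ 16^2 = 256 ≡ 59 (mod 197)
28^13 = 28^8 · 28^4 · 28^1 ≡ 59 · 16 · 28 ≡ 34 (mod 197).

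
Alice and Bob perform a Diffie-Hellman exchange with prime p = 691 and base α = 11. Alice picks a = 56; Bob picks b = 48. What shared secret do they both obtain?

Alice sends A = α^a mod p = 11^56 mod 691.
11^1 ≡ 11 (mod 691)
11^2 = (11^1)^2 ≡ 11^2 = 121 ≡ 121 (mod 691)
11^4 = (11^2)^2 ≡ 121^2 = 14641 ≡ 130 (mod 691)
11^8 = (11^4)^2 ≡ 130^2 = 16900 ≡ 316 (mod 691)
11^16 = (11^8)^2 ≡ 316^2 = 99856 ≡ 352 (mod 691)
11^32 = (11^16)^2 ≡ 352^2 = 123904 ≡ 215 (mod 691)
11^56 = 11^32 · 11^16 · 11^8 ≡ 215 · 352 · 316 ≡ 61 (mod 691).
So A = 61. Bob then computes K = A^b mod p = 61^48 mod 691.
61^1 ≡ 61 (mod 691)
61^2 = (61^1)^2 ≡ 61^2 = 3721 ≡ 266 (mod 691)
61^4 = (61^2)^2 ≡ 266^2 = 70756 ≡ 274 (mod 691)
61^8 = (61^4)^2 ≡ 274^2 = 75076 ≡ 448 (mod 691)
61^16 = (61^8)^2 ≡ 448^2 = 200704 ≡ 314 (mod 691)
61^32 = (61^16)^2 ≡ 314^2 = 98596 ≡ 474 (mod 691)
61^48 = 61^32 · 61^16 ≡ 474 · 314 ≡ 271 (mod 691).

271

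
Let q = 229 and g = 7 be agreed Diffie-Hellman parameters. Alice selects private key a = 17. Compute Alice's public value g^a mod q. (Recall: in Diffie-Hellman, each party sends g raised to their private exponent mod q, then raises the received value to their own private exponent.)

206

Public value = 7^17 mod 229.
7^1 ≡ 7 (mod 229)
7^2 = (7^1)^2 ≡ 7^2 = 49 ≡ 49 (mod 229)
7^4 = (7^2)^2 ≡ 49^2 = 2401 ≡ 111 (mod 229)
7^8 = (7^4)^2 ≡ 111^2 = 12321 ≡ 184 (mod 229)
7^16 = (7^8)^2 ≡ 184^2 = 33856 ≡ 193 (mod 229)
7^17 = 7^16 · 7^1 ≡ 193 · 7 ≡ 206 (mod 229).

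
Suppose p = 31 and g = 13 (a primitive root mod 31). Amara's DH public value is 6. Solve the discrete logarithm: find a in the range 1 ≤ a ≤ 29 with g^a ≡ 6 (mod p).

Try successive powers of 13 modulo 31:
13^1 ≡ 13
13^2 ≡ 14
13^3 ≡ 27
13^4 ≡ 10
13^5 ≡ 6
Found: a = 5.

5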